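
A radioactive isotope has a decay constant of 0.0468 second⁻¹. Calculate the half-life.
t½ = ln(2)/λ = 14.81 seconds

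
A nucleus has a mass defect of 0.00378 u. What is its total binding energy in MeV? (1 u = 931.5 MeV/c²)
B.E. = Δm × 931.5 = 3.521 MeV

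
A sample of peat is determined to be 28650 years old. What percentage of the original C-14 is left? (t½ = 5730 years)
N/N₀ = (1/2)^(t/t½) = 0.03125 = 3.12%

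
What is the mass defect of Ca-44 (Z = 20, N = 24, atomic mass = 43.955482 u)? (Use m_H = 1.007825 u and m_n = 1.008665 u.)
Δm = Z·m_H + N·m_n − M = 0.409 u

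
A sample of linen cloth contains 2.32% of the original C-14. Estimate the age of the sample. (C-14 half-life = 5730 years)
Age = t½ × log₂(1/ratio) = 31110 years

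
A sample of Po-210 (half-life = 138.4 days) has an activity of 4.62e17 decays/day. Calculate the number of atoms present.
N = A/λ = 9.225e19 atoms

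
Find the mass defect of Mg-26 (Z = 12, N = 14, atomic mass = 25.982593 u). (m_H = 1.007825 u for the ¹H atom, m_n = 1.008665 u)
Δm = Z·m_H + N·m_n − M = 0.2326 u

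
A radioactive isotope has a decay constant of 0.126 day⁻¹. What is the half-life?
t½ = ln(2)/λ = 5.501 days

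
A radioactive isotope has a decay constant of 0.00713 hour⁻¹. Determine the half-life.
t½ = ln(2)/λ = 97.22 hours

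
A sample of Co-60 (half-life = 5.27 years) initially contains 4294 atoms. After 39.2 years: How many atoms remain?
N = N₀(1/2)^(t/t½) = 24.76 atoms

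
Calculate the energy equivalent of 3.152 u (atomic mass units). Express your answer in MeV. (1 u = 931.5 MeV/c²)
E = mc² = 2936 MeV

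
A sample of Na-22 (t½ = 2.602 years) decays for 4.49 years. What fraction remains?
N/N₀ = (1/2)^(t/t½) = 0.3024 = 30.2%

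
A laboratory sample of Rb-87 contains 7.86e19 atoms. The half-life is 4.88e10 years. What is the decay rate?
A = λN = 1.116e9 decays/year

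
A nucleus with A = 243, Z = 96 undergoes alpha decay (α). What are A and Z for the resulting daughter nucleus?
Daughter: A = 239, Z = 94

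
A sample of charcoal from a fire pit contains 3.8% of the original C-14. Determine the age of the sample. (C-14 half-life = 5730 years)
Age = t½ × log₂(1/ratio) = 27030 years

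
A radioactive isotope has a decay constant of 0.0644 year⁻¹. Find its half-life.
t½ = ln(2)/λ = 10.76 years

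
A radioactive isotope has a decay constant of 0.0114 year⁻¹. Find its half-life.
t½ = ln(2)/λ = 60.8 years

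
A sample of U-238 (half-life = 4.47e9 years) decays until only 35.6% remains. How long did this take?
t = t½ × log₂(N₀/N) = 6.661e9 years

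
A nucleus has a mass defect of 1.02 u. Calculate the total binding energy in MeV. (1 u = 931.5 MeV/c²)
B.E. = Δm × 931.5 = 950.1 MeV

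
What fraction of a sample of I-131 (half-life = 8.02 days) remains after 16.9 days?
N/N₀ = (1/2)^(t/t½) = 0.2321 = 23.2%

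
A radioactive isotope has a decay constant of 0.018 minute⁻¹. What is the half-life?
t½ = ln(2)/λ = 38.51 minutes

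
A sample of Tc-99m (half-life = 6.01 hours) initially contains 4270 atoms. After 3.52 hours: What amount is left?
N = N₀(1/2)^(t/t½) = 2845 atoms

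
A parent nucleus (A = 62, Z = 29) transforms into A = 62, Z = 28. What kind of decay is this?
ΔA = 0, ΔZ = -1 ⇒ beta-plus decay (β⁺) or electron capture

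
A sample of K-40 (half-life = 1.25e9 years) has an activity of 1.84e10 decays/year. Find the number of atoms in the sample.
N = A/λ = 3.318e19 atoms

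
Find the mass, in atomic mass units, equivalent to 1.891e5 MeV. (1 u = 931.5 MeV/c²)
m = E/c² = 203 u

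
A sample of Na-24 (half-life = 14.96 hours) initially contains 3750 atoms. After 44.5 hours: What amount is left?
N = N₀(1/2)^(t/t½) = 477.1 atoms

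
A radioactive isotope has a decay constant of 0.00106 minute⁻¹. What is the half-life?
t½ = ln(2)/λ = 653.9 minutes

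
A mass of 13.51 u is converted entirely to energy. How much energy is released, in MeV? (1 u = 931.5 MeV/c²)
E = mc² = 12580 MeV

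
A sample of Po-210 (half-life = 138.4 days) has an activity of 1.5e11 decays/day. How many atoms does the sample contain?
N = A/λ = 2.995e13 atoms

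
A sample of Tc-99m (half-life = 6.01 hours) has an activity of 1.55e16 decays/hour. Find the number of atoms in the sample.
N = A/λ = 1.344e17 atoms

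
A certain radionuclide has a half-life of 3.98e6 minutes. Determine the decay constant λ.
λ = ln(2)/t½ = 1.742e-7 minute⁻¹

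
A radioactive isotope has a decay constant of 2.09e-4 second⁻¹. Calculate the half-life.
t½ = ln(2)/λ = 3316 seconds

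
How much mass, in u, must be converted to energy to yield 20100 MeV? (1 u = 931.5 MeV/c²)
m = E/c² = 21.58 u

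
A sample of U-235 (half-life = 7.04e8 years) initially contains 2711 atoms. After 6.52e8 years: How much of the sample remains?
N = N₀(1/2)^(t/t½) = 1427 atoms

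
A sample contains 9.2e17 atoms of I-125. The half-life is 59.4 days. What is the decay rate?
A = λN = 1.074e16 decays/day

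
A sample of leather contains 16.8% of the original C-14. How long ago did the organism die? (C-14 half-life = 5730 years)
Age = t½ × log₂(1/ratio) = 14750 years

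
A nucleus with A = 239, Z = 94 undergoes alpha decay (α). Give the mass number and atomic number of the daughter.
Daughter: A = 235, Z = 92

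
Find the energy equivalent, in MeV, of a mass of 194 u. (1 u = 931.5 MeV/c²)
E = mc² = 1.807e5 MeV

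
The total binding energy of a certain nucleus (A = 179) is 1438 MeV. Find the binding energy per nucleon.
B.E./A = 1438/179 = 8.034 MeV/nucleon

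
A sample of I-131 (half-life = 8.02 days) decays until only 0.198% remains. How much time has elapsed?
t = t½ × log₂(N₀/N) = 72.02 days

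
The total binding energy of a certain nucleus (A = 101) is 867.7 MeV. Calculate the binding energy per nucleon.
B.E./A = 867.7/101 = 8.591 MeV/nucleon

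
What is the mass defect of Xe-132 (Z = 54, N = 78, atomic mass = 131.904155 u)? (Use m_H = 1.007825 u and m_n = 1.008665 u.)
Δm = Z·m_H + N·m_n − M = 1.194 u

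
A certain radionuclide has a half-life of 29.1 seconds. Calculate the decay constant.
λ = ln(2)/t½ = 0.02382 second⁻¹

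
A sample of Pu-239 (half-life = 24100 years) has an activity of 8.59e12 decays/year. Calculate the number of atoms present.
N = A/λ = 2.987e17 atoms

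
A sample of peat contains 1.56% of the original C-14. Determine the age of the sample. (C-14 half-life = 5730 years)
Age = t½ × log₂(1/ratio) = 34390 years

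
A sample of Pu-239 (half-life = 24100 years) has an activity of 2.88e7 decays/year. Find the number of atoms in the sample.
N = A/λ = 1.001e12 atoms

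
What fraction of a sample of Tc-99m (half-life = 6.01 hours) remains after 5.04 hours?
N/N₀ = (1/2)^(t/t½) = 0.5592 = 55.9%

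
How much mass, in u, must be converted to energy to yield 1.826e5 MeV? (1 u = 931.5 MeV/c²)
m = E/c² = 196 u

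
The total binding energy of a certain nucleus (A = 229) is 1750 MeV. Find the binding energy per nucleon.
B.E./A = 1750/229 = 7.642 MeV/nucleon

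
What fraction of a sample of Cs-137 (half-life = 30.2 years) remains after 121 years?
N/N₀ = (1/2)^(t/t½) = 0.06221 = 6.22%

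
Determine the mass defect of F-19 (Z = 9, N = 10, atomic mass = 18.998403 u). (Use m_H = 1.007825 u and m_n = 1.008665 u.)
Δm = Z·m_H + N·m_n − M = 0.1587 u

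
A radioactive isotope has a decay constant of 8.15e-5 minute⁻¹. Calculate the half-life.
t½ = ln(2)/λ = 8505 minutes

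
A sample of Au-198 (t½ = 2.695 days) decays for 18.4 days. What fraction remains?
N/N₀ = (1/2)^(t/t½) = 0.008805 = 0.881%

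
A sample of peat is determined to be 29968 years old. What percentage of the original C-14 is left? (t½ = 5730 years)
N/N₀ = (1/2)^(t/t½) = 0.02664 = 2.66%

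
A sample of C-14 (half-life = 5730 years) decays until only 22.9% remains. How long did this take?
t = t½ × log₂(N₀/N) = 12190 years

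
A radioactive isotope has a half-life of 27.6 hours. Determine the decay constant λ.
λ = ln(2)/t½ = 0.02511 hour⁻¹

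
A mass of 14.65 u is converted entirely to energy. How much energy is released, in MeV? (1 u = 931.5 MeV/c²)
E = mc² = 13650 MeV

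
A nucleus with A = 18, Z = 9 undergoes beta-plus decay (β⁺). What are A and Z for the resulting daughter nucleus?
Daughter: A = 18, Z = 8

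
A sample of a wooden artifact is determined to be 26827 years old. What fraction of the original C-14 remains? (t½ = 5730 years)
N/N₀ = (1/2)^(t/t½) = 0.03896 = 3.9%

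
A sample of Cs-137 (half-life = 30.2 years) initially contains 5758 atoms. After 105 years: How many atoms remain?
N = N₀(1/2)^(t/t½) = 517.2 atoms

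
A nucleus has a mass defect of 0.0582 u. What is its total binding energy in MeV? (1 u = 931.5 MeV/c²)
B.E. = Δm × 931.5 = 54.21 MeV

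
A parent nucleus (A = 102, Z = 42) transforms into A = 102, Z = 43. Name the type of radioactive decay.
ΔA = 0, ΔZ = +1 ⇒ beta-minus decay (β⁻)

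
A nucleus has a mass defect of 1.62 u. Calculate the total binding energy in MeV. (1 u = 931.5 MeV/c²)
B.E. = Δm × 931.5 = 1509 MeV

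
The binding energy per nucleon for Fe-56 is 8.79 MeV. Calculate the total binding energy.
B.E. = 8.79 × 56 = 492.2 MeV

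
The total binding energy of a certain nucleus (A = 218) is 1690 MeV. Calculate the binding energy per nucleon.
B.E./A = 1690/218 = 7.752 MeV/nucleon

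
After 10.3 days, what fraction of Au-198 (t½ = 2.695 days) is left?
N/N₀ = (1/2)^(t/t½) = 0.07071 = 7.07%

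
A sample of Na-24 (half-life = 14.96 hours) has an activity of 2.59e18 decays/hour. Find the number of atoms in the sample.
N = A/λ = 5.59e19 atoms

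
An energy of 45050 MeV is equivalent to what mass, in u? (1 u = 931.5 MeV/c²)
m = E/c² = 48.36 u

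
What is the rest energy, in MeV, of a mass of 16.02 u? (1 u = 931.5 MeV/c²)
E = mc² = 14920 MeV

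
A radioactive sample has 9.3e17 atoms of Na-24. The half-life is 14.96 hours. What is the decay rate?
A = λN = 4.309e16 decays/hour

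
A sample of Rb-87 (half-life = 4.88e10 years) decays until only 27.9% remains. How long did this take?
t = t½ × log₂(N₀/N) = 8.987e10 years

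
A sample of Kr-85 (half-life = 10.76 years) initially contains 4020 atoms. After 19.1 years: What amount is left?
N = N₀(1/2)^(t/t½) = 1175 atoms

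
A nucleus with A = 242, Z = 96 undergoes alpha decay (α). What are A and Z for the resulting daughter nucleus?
Daughter: A = 238, Z = 94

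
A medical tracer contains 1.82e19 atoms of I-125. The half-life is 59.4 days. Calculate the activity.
A = λN = 2.124e17 decays/day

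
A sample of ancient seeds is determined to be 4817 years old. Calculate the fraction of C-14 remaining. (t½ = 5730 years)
N/N₀ = (1/2)^(t/t½) = 0.5584 = 55.8%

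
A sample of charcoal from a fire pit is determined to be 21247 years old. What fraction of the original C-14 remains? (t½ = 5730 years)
N/N₀ = (1/2)^(t/t½) = 0.07652 = 7.65%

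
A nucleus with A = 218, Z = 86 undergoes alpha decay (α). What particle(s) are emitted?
α particle = ⁴₂He (2 protons + 2 neutrons)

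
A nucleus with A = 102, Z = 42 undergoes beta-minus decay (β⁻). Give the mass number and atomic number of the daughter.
Daughter: A = 102, Z = 43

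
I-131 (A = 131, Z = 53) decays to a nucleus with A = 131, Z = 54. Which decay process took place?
ΔA = 0, ΔZ = +1 ⇒ beta-minus decay (β⁻)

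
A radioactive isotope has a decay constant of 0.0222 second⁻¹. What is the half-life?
t½ = ln(2)/λ = 31.22 seconds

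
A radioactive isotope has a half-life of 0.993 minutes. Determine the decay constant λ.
λ = ln(2)/t½ = 0.698 minute⁻¹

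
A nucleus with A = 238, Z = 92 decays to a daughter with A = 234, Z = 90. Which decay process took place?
ΔA = -4, ΔZ = -2 ⇒ alpha decay (α)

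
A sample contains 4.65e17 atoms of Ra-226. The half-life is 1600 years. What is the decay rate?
A = λN = 2.014e14 decays/year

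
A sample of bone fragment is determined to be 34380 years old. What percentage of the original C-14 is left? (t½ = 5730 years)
N/N₀ = (1/2)^(t/t½) = 0.01562 = 1.56%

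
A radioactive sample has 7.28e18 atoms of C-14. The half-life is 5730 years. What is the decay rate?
A = λN = 8.806e14 decays/year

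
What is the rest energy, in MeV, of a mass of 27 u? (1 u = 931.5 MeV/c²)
E = mc² = 25150 MeV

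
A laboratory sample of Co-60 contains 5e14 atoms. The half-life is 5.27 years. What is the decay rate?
A = λN = 6.576e13 decays/year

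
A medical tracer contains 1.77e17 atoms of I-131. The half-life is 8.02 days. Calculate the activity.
A = λN = 1.53e16 decays/day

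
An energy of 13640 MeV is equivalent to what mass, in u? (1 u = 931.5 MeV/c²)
m = E/c² = 14.64 u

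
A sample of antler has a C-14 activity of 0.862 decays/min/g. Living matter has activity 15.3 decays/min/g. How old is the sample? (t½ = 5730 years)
Age = t½ × log₂(A₀/A) = 23780 years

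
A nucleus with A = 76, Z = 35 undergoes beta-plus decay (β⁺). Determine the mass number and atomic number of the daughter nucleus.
Daughter: A = 76, Z = 34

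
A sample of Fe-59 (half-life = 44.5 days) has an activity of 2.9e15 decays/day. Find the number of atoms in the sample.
N = A/λ = 1.862e17 atoms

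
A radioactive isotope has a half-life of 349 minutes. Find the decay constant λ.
λ = ln(2)/t½ = 0.001986 minute⁻¹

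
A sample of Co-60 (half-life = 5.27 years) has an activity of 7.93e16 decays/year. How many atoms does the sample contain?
N = A/λ = 6.029e17 atoms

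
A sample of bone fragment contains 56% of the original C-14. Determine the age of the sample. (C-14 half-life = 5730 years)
Age = t½ × log₂(1/ratio) = 4793 years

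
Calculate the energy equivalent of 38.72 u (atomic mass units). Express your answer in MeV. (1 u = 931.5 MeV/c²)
E = mc² = 36070 MeV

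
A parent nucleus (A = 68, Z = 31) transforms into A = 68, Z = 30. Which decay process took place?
ΔA = 0, ΔZ = -1 ⇒ beta-plus decay (β⁺) or electron capture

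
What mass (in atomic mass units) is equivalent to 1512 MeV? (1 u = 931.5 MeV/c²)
m = E/c² = 1.623 u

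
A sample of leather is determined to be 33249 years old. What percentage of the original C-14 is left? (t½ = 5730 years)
N/N₀ = (1/2)^(t/t½) = 0.01792 = 1.79%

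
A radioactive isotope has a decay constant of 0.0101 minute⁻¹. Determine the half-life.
t½ = ln(2)/λ = 68.63 minutes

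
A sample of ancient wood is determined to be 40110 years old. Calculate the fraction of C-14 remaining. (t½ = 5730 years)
N/N₀ = (1/2)^(t/t½) = 0.007812 = 0.781%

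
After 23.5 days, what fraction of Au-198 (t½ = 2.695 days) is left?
N/N₀ = (1/2)^(t/t½) = 0.002372 = 0.237%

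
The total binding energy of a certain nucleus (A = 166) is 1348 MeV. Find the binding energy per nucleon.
B.E./A = 1348/166 = 8.12 MeV/nucleon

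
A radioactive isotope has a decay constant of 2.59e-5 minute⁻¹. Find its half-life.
t½ = ln(2)/λ = 26760 minutes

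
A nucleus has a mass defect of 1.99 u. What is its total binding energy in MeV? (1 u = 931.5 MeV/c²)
B.E. = Δm × 931.5 = 1854 MeV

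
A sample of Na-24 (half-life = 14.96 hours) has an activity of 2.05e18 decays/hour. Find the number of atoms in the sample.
N = A/λ = 4.424e19 atoms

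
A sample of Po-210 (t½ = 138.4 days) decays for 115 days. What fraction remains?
N/N₀ = (1/2)^(t/t½) = 0.5622 = 56.2%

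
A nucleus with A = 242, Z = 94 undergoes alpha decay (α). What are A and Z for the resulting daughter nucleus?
Daughter: A = 238, Z = 92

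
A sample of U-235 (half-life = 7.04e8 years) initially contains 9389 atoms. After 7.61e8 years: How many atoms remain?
N = N₀(1/2)^(t/t½) = 4438 atoms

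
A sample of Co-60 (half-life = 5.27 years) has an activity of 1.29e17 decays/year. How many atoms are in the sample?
N = A/λ = 9.808e17 atoms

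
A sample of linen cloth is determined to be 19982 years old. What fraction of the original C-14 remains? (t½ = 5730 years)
N/N₀ = (1/2)^(t/t½) = 0.08917 = 8.92%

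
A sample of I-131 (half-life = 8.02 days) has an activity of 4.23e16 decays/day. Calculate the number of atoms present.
N = A/λ = 4.894e17 atoms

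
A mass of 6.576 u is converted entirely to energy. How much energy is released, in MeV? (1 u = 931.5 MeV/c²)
E = mc² = 6126 MeV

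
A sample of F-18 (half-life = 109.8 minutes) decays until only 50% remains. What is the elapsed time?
t = t½ × log₂(N₀/N) = 109.8 minutes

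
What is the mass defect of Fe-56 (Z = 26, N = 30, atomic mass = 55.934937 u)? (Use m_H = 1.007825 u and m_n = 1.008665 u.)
Δm = Z·m_H + N·m_n − M = 0.5285 u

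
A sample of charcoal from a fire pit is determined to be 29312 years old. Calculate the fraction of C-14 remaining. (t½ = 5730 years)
N/N₀ = (1/2)^(t/t½) = 0.02885 = 2.88%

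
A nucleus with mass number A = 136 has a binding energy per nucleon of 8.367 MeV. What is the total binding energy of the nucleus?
B.E. = 8.367 × 136 = 1138 MeV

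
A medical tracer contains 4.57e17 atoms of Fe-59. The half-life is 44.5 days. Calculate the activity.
A = λN = 7.118e15 decays/day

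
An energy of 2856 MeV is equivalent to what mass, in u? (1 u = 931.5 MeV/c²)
m = E/c² = 3.066 u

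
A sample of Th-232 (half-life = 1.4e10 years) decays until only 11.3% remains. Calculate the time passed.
t = t½ × log₂(N₀/N) = 4.404e10 years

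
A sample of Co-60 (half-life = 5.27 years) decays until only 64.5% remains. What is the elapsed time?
t = t½ × log₂(N₀/N) = 3.334 years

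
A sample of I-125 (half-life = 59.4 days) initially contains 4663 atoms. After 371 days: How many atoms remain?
N = N₀(1/2)^(t/t½) = 61.45 atoms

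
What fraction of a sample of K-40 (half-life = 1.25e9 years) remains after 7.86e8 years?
N/N₀ = (1/2)^(t/t½) = 0.6467 = 64.7%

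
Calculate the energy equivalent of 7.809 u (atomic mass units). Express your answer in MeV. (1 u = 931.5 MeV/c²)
E = mc² = 7274 MeV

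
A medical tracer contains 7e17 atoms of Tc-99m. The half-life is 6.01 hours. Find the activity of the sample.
A = λN = 8.073e16 decays/hour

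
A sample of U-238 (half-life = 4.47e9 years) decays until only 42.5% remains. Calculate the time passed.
t = t½ × log₂(N₀/N) = 5.518e9 years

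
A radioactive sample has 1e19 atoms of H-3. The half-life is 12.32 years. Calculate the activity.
A = λN = 5.626e17 decays/year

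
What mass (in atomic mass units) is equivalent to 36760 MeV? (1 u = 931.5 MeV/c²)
m = E/c² = 39.46 u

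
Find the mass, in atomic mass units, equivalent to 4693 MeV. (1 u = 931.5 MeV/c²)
m = E/c² = 5.038 u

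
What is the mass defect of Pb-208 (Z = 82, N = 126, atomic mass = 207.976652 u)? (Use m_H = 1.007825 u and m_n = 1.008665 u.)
Δm = Z·m_H + N·m_n − M = 1.757 u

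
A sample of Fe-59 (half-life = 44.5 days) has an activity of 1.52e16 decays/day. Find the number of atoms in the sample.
N = A/λ = 9.758e17 atoms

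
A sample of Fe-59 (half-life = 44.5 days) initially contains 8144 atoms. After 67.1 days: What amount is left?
N = N₀(1/2)^(t/t½) = 2864 atoms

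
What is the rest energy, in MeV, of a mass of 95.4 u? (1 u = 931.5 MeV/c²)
E = mc² = 88870 MeV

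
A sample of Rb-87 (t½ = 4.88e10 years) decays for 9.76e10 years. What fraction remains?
N/N₀ = (1/2)^(t/t½) = 0.25 = 25%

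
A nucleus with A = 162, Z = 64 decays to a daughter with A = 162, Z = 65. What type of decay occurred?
ΔA = 0, ΔZ = +1 ⇒ beta-minus decay (β⁻)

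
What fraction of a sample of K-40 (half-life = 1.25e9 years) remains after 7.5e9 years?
N/N₀ = (1/2)^(t/t½) = 0.01562 = 1.56%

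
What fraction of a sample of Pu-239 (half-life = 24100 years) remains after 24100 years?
N/N₀ = (1/2)^(t/t½) = 0.5 = 50%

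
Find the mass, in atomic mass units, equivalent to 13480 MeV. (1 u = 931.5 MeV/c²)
m = E/c² = 14.47 u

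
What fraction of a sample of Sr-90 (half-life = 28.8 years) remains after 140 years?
N/N₀ = (1/2)^(t/t½) = 0.03441 = 3.44%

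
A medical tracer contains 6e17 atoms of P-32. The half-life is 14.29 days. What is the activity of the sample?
A = λN = 2.91e16 decays/day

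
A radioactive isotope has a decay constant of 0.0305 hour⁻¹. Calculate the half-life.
t½ = ln(2)/λ = 22.73 hours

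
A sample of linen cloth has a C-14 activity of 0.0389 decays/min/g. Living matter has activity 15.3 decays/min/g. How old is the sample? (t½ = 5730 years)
Age = t½ × log₂(A₀/A) = 49390 years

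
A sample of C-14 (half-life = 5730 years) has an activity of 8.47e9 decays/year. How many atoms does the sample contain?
N = A/λ = 7.002e13 atoms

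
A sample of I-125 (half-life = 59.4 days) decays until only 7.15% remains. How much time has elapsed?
t = t½ × log₂(N₀/N) = 226.1 days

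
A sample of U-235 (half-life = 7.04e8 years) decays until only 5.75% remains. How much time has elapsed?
t = t½ × log₂(N₀/N) = 2.901e9 years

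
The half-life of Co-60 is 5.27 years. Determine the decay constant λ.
λ = ln(2)/t½ = 0.1315 year⁻¹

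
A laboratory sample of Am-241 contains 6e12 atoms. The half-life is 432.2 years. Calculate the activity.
A = λN = 9.623e9 decays/year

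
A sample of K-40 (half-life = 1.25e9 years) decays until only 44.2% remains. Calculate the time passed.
t = t½ × log₂(N₀/N) = 1.472e9 years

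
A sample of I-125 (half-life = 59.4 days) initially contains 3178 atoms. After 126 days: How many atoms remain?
N = N₀(1/2)^(t/t½) = 730.5 atoms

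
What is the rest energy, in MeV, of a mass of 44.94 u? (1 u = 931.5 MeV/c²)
E = mc² = 41860 MeV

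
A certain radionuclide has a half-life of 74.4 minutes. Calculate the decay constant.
λ = ln(2)/t½ = 0.009316 minute⁻¹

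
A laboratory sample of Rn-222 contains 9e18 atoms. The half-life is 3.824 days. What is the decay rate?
A = λN = 1.631e18 decays/day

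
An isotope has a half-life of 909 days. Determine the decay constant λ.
λ = ln(2)/t½ = 7.625e-4 day⁻¹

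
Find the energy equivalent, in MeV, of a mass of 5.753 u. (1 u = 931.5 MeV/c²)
E = mc² = 5359 MeV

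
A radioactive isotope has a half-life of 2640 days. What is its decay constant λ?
λ = ln(2)/t½ = 2.626e-4 day⁻¹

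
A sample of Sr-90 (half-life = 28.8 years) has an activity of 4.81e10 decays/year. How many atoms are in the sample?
N = A/λ = 1.999e12 atoms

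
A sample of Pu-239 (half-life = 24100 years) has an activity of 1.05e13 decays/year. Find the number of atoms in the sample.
N = A/λ = 3.651e17 atoms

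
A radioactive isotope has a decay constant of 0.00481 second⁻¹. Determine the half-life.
t½ = ln(2)/λ = 144.1 seconds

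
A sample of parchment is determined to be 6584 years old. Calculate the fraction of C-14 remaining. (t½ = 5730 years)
N/N₀ = (1/2)^(t/t½) = 0.4509 = 45.1%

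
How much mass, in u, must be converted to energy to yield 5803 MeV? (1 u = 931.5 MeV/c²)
m = E/c² = 6.23 u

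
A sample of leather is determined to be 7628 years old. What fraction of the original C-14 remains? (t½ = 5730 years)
N/N₀ = (1/2)^(t/t½) = 0.3974 = 39.7%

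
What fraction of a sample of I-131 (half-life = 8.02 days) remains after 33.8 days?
N/N₀ = (1/2)^(t/t½) = 0.05387 = 5.39%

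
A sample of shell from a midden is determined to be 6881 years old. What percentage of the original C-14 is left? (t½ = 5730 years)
N/N₀ = (1/2)^(t/t½) = 0.435 = 43.5%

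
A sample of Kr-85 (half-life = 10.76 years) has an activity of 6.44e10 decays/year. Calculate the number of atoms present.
N = A/λ = 9.997e11 atoms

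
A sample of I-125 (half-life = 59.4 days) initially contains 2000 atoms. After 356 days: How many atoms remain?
N = N₀(1/2)^(t/t½) = 31.4 atoms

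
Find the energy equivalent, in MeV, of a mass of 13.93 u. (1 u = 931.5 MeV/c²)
E = mc² = 12980 MeV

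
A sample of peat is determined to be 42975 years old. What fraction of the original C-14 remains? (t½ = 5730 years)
N/N₀ = (1/2)^(t/t½) = 0.005524 = 0.552%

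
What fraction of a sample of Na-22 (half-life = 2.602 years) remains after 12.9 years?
N/N₀ = (1/2)^(t/t½) = 0.03218 = 3.22%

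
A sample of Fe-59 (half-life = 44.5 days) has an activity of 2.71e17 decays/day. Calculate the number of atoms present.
N = A/λ = 1.74e19 atoms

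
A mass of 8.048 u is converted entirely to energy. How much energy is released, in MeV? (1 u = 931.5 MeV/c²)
E = mc² = 7497 MeV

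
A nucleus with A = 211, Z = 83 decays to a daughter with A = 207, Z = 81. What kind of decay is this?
ΔA = -4, ΔZ = -2 ⇒ alpha decay (α)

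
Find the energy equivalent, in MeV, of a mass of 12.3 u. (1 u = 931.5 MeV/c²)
E = mc² = 11460 MeV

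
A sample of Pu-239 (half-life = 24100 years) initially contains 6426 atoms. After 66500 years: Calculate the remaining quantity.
N = N₀(1/2)^(t/t½) = 949.1 atoms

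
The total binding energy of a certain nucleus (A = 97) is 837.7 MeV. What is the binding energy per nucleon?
B.E./A = 837.7/97 = 8.636 MeV/nucleon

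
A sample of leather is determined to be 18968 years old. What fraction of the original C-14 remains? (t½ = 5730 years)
N/N₀ = (1/2)^(t/t½) = 0.1008 = 10.1%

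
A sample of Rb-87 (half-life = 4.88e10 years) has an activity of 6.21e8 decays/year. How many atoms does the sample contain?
N = A/λ = 4.372e19 atoms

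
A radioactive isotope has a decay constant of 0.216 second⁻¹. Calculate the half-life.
t½ = ln(2)/λ = 3.209 seconds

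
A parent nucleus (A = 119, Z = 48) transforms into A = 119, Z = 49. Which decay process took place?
ΔA = 0, ΔZ = +1 ⇒ beta-minus decay (β⁻)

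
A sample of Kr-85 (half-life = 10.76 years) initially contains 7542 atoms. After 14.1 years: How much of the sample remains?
N = N₀(1/2)^(t/t½) = 3041 atoms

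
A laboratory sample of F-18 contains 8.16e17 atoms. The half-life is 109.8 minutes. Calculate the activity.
A = λN = 5.151e15 decays/minute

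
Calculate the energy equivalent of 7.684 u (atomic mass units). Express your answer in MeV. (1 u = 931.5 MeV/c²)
E = mc² = 7158 MeV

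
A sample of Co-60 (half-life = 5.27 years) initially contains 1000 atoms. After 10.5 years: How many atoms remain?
N = N₀(1/2)^(t/t½) = 251.3 atoms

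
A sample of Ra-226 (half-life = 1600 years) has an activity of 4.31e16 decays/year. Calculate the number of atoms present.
N = A/λ = 9.949e19 atoms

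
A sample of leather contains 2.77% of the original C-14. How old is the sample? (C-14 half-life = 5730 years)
Age = t½ × log₂(1/ratio) = 29650 years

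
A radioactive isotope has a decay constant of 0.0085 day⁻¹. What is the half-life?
t½ = ln(2)/λ = 81.55 days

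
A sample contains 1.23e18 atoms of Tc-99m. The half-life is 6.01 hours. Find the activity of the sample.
A = λN = 1.419e17 decays/hour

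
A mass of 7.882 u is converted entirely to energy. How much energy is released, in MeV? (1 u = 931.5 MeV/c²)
E = mc² = 7342 MeV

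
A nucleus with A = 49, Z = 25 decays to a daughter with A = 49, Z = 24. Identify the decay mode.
ΔA = 0, ΔZ = -1 ⇒ beta-plus decay (β⁺) or electron capture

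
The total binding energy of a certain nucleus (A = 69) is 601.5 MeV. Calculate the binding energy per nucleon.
B.E./A = 601.5/69 = 8.717 MeV/nucleon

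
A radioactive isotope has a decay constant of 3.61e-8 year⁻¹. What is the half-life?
t½ = ln(2)/λ = 1.92e7 years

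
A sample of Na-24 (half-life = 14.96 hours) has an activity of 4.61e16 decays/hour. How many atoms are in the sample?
N = A/λ = 9.95e17 atoms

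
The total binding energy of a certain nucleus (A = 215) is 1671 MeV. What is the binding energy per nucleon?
B.E./A = 1671/215 = 7.772 MeV/nucleon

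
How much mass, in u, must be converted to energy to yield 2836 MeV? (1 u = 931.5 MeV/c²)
m = E/c² = 3.045 u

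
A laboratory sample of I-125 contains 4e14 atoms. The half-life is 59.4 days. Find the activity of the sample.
A = λN = 4.668e12 decays/day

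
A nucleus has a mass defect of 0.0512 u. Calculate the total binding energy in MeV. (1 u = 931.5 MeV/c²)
B.E. = Δm × 931.5 = 47.69 MeV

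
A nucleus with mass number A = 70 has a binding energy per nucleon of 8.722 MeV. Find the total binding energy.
B.E. = 8.722 × 70 = 610.5 MeV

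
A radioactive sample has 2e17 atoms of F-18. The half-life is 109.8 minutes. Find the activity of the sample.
A = λN = 1.263e15 decays/minute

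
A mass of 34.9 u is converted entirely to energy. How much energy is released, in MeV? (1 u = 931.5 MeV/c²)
E = mc² = 32510 MeV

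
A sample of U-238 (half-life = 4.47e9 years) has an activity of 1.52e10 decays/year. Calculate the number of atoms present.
N = A/λ = 9.802e19 atoms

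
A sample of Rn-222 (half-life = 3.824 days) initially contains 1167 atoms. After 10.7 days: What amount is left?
N = N₀(1/2)^(t/t½) = 167.8 atoms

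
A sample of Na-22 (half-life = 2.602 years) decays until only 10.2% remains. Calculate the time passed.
t = t½ × log₂(N₀/N) = 8.569 years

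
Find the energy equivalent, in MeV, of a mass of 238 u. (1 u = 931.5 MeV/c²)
E = mc² = 2.217e5 MeV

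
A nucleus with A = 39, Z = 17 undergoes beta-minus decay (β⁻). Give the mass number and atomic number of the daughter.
Daughter: A = 39, Z = 18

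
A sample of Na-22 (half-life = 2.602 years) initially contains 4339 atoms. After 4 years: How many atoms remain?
N = N₀(1/2)^(t/t½) = 1495 atoms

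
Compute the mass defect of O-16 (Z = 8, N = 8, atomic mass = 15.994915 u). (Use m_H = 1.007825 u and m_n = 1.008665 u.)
Δm = Z·m_H + N·m_n − M = 0.137 u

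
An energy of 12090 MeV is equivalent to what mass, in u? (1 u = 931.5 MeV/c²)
m = E/c² = 12.98 u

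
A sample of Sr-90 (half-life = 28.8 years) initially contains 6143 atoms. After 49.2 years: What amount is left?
N = N₀(1/2)^(t/t½) = 1880 atoms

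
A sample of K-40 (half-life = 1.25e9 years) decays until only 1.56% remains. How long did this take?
t = t½ × log₂(N₀/N) = 7.503e9 years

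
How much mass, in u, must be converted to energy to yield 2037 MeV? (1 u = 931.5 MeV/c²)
m = E/c² = 2.187 u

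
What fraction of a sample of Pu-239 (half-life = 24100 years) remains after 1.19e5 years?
N/N₀ = (1/2)^(t/t½) = 0.03263 = 3.26%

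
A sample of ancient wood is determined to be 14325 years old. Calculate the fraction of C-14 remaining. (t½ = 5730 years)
N/N₀ = (1/2)^(t/t½) = 0.1768 = 17.7%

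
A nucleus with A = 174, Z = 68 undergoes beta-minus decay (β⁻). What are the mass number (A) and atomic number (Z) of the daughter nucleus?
Daughter: A = 174, Z = 69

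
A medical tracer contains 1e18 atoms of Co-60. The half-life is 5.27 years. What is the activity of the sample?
A = λN = 1.315e17 decays/year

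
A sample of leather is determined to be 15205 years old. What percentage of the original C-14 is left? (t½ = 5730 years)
N/N₀ = (1/2)^(t/t½) = 0.1589 = 15.9%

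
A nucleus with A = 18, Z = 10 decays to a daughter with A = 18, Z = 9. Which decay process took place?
ΔA = 0, ΔZ = -1 ⇒ beta-plus decay (β⁺) or electron capture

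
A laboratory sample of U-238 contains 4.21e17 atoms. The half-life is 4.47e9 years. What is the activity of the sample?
A = λN = 6.528e7 decays/year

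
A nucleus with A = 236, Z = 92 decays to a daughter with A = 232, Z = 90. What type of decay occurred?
ΔA = -4, ΔZ = -2 ⇒ alpha decay (α)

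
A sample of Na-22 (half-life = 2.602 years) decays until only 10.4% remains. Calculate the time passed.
t = t½ × log₂(N₀/N) = 8.496 years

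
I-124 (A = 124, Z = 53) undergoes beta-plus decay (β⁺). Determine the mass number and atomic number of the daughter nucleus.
Daughter: A = 124, Z = 52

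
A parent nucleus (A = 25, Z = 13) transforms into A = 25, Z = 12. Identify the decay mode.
ΔA = 0, ΔZ = -1 ⇒ beta-plus decay (β⁺) or electron capture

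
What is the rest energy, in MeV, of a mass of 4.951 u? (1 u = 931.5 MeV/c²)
E = mc² = 4612 MeV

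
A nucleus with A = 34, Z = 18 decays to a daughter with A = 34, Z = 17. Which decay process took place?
ΔA = 0, ΔZ = -1 ⇒ beta-plus decay (β⁺) or electron capture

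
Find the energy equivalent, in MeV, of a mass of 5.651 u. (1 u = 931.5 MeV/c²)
E = mc² = 5264 MeV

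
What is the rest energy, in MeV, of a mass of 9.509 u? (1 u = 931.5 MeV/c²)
E = mc² = 8858 MeV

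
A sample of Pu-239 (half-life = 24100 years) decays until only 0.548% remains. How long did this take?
t = t½ × log₂(N₀/N) = 1.81e5 years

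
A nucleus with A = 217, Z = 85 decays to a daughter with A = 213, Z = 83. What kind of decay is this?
ΔA = -4, ΔZ = -2 ⇒ alpha decay (α)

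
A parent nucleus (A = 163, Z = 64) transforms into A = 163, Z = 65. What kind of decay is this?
ΔA = 0, ΔZ = +1 ⇒ beta-minus decay (β⁻)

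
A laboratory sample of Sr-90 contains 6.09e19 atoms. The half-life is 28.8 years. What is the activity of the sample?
A = λN = 1.466e18 decays/year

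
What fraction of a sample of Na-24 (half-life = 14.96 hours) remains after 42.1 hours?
N/N₀ = (1/2)^(t/t½) = 0.1422 = 14.2%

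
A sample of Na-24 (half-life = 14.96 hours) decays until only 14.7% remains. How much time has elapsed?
t = t½ × log₂(N₀/N) = 41.38 hours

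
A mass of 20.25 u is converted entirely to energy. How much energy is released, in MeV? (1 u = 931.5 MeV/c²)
E = mc² = 18860 MeV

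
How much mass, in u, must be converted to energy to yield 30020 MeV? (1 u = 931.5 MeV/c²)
m = E/c² = 32.23 u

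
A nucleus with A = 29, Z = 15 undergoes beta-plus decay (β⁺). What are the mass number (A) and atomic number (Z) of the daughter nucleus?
Daughter: A = 29, Z = 14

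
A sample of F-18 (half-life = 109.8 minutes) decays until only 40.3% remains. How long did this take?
t = t½ × log₂(N₀/N) = 144 minutes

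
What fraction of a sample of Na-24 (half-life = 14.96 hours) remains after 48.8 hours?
N/N₀ = (1/2)^(t/t½) = 0.1042 = 10.4%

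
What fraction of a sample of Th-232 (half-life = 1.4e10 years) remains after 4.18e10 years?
N/N₀ = (1/2)^(t/t½) = 0.1262 = 12.6%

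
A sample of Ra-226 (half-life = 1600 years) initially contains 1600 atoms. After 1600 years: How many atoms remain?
N = N₀(1/2)^(t/t½) = 800 atoms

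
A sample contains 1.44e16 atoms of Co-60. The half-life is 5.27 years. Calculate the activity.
A = λN = 1.894e15 decays/year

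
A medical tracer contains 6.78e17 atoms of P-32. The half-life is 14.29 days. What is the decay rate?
A = λN = 3.289e16 decays/day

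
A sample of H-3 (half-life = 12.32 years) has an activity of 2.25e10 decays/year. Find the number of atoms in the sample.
N = A/λ = 3.999e11 atoms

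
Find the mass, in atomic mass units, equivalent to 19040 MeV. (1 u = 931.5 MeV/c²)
m = E/c² = 20.44 u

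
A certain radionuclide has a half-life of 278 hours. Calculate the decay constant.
λ = ln(2)/t½ = 0.002493 hour⁻¹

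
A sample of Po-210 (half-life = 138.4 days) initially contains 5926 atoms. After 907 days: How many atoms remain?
N = N₀(1/2)^(t/t½) = 63.09 atoms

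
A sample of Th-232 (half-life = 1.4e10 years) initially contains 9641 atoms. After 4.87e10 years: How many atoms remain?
N = N₀(1/2)^(t/t½) = 864.9 atoms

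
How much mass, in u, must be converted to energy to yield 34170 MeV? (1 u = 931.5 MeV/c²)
m = E/c² = 36.68 u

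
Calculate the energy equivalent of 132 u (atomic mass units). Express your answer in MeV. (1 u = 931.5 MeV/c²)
E = mc² = 1.23e5 MeV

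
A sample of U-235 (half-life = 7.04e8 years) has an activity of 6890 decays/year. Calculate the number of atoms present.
N = A/λ = 6.998e12 atoms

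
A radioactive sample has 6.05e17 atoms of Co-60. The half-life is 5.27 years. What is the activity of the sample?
A = λN = 7.957e16 decays/year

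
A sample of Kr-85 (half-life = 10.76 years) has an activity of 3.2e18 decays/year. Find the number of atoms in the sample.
N = A/λ = 4.967e19 atoms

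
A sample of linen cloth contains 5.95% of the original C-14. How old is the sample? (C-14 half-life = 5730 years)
Age = t½ × log₂(1/ratio) = 23330 years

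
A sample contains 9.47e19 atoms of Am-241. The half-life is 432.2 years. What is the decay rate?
A = λN = 1.519e17 decays/year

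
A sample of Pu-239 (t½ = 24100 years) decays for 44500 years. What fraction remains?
N/N₀ = (1/2)^(t/t½) = 0.2781 = 27.8%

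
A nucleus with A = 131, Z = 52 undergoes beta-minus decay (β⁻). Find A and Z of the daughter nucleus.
Daughter: A = 131, Z = 53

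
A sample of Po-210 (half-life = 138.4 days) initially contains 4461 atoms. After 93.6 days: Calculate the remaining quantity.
N = N₀(1/2)^(t/t½) = 2792 atoms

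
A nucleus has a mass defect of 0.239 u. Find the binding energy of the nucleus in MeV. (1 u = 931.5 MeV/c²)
B.E. = Δm × 931.5 = 222.6 MeV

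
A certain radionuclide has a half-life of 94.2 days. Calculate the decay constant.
λ = ln(2)/t½ = 0.007358 day⁻¹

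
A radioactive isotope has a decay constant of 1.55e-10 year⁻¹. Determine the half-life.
t½ = ln(2)/λ = 4.472e9 years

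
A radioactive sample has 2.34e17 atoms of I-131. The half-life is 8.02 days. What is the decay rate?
A = λN = 2.022e16 decays/day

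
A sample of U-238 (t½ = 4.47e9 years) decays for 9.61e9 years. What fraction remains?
N/N₀ = (1/2)^(t/t½) = 0.2253 = 22.5%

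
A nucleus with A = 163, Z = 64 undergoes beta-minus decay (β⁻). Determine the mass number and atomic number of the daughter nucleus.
Daughter: A = 163, Z = 65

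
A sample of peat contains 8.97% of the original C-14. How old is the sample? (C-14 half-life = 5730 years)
Age = t½ × log₂(1/ratio) = 19930 years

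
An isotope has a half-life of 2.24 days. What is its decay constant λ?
λ = ln(2)/t½ = 0.3094 day⁻¹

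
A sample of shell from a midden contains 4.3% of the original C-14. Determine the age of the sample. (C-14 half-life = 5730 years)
Age = t½ × log₂(1/ratio) = 26010 years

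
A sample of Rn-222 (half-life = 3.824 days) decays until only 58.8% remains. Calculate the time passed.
t = t½ × log₂(N₀/N) = 2.93 days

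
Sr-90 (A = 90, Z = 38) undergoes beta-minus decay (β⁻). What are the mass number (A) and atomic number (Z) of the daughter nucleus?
Daughter: A = 90, Z = 39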